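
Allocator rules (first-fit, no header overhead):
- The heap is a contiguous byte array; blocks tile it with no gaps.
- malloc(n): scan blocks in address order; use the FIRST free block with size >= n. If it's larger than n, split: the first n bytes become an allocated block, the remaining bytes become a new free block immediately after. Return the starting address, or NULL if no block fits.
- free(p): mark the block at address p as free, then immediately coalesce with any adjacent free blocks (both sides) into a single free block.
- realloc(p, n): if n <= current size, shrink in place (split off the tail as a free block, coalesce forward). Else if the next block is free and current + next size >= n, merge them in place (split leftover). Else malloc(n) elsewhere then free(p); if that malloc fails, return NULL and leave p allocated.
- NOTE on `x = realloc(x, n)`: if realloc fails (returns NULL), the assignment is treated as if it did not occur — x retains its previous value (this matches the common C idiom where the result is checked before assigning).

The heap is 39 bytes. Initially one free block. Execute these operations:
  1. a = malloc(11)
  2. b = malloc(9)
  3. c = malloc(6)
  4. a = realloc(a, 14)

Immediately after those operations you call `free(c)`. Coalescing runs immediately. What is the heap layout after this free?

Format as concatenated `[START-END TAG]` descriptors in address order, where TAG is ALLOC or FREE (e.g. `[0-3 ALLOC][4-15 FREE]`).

Answer: [0-10 ALLOC][11-19 ALLOC][20-38 FREE]

Derivation:
Op 1: a = malloc(11) -> a = 0; heap: [0-10 ALLOC][11-38 FREE]
Op 2: b = malloc(9) -> b = 11; heap: [0-10 ALLOC][11-19 ALLOC][20-38 FREE]
Op 3: c = malloc(6) -> c = 20; heap: [0-10 ALLOC][11-19 ALLOC][20-25 ALLOC][26-38 FREE]
Op 4: a = realloc(a, 14) -> NULL (a unchanged); heap: [0-10 ALLOC][11-19 ALLOC][20-25 ALLOC][26-38 FREE]
free(c): c = 20 -> block [20-25 ALLOC]; mark free, coalesce with adjacent free neighbors -> [0-10 ALLOC][11-19 ALLOC][20-38 FREE]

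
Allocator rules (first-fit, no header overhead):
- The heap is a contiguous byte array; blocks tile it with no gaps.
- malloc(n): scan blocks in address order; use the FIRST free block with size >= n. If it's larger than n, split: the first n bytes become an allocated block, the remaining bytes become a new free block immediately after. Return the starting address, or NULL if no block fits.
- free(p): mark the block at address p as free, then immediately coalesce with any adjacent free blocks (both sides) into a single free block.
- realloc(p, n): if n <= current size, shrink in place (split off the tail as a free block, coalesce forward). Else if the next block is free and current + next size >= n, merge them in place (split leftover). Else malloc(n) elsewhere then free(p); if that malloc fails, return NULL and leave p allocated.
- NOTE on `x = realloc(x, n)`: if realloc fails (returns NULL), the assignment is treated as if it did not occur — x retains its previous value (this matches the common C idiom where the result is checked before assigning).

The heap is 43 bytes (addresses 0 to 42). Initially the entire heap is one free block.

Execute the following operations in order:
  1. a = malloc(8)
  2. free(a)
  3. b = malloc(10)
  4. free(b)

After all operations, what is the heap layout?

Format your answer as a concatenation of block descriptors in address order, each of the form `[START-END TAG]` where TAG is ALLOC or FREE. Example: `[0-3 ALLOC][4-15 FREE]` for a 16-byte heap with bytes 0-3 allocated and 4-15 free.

Answer: [0-42 FREE]

Derivation:
Op 1: a = malloc(8) -> a = 0; heap: [0-7 ALLOC][8-42 FREE]
Op 2: free(a) -> (freed a); heap: [0-42 FREE]
Op 3: b = malloc(10) -> b = 0; heap: [0-9 ALLOC][10-42 FREE]
Op 4: free(b) -> (freed b); heap: [0-42 FREE]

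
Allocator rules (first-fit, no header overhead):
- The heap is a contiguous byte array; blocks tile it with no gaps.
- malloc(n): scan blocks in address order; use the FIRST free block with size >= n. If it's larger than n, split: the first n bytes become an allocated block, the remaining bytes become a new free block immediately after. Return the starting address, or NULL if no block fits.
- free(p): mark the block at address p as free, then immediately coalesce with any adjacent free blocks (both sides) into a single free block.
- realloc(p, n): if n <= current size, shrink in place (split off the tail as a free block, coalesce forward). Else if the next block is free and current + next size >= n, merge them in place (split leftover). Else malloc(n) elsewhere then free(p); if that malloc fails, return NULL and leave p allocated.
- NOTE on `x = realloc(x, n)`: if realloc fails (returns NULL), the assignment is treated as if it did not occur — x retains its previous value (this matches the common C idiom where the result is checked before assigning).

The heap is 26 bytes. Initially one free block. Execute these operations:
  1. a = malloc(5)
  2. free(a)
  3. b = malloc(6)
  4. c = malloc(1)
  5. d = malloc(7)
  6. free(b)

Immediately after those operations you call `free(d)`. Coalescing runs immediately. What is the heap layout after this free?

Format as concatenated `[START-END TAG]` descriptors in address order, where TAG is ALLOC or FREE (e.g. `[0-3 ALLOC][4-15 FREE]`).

Answer: [0-5 FREE][6-6 ALLOC][7-25 FREE]

Derivation:
Op 1: a = malloc(5) -> a = 0; heap: [0-4 ALLOC][5-25 FREE]
Op 2: free(a) -> (freed a); heap: [0-25 FREE]
Op 3: b = malloc(6) -> b = 0; heap: [0-5 ALLOC][6-25 FREE]
Op 4: c = malloc(1) -> c = 6; heap: [0-5 ALLOC][6-6 ALLOC][7-25 FREE]
Op 5: d = malloc(7) -> d = 7; heap: [0-5 ALLOC][6-6 ALLOC][7-13 ALLOC][14-25 FREE]
Op 6: free(b) -> (freed b); heap: [0-5 FREE][6-6 ALLOC][7-13 ALLOC][14-25 FREE]
free(d): d = 7 -> block [7-13 ALLOC]; mark free, coalesce with adjacent free neighbors -> [0-5 FREE][6-6 ALLOC][7-25 FREE]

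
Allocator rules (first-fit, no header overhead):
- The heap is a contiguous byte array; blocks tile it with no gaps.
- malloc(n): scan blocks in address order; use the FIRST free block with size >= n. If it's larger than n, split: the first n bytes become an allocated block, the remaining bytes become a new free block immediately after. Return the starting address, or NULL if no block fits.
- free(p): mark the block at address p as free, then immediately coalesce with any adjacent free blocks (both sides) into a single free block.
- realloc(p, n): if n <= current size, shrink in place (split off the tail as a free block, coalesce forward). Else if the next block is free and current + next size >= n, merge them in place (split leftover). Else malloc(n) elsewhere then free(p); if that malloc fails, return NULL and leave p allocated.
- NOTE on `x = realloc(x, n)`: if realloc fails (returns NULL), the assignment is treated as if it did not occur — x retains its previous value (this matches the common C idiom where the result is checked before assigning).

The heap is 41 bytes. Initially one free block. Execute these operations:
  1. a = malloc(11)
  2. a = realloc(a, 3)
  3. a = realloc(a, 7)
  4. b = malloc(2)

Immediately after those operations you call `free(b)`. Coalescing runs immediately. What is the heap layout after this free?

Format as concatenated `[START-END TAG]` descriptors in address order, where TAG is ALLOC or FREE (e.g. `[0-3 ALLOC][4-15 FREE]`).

Op 1: a = malloc(11) -> a = 0; heap: [0-10 ALLOC][11-40 FREE]
Op 2: a = realloc(a, 3) -> a = 0; heap: [0-2 ALLOC][3-40 FREE]
Op 3: a = realloc(a, 7) -> a = 0; heap: [0-6 ALLOC][7-40 FREE]
Op 4: b = malloc(2) -> b = 7; heap: [0-6 ALLOC][7-8 ALLOC][9-40 FREE]
free(b): b = 7 -> block [7-8 ALLOC]; mark free, coalesce with adjacent free neighbors -> [0-6 ALLOC][7-40 FREE]

Answer: [0-6 ALLOC][7-40 FREE]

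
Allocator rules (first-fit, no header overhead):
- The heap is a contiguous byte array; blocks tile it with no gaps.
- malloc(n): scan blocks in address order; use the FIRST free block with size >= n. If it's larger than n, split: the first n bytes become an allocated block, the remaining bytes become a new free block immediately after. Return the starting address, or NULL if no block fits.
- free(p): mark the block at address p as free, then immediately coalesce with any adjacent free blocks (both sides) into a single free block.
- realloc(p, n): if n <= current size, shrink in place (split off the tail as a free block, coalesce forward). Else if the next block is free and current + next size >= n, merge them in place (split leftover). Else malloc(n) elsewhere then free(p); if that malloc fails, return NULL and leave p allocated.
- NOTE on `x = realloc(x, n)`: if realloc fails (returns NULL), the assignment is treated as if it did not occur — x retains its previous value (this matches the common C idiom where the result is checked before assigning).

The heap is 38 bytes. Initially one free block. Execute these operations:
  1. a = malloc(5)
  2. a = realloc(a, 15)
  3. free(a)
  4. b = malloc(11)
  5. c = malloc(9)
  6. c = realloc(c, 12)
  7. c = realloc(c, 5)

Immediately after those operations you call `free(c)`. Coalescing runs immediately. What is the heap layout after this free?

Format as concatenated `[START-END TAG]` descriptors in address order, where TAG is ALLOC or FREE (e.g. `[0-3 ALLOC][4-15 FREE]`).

Answer: [0-10 ALLOC][11-37 FREE]

Derivation:
Op 1: a = malloc(5) -> a = 0; heap: [0-4 ALLOC][5-37 FREE]
Op 2: a = realloc(a, 15) -> a = 0; heap: [0-14 ALLOC][15-37 FREE]
Op 3: free(a) -> (freed a); heap: [0-37 FREE]
Op 4: b = malloc(11) -> b = 0; heap: [0-10 ALLOC][11-37 FREE]
Op 5: c = malloc(9) -> c = 11; heap: [0-10 ALLOC][11-19 ALLOC][20-37 FREE]
Op 6: c = realloc(c, 12) -> c = 11; heap: [0-10 ALLOC][11-22 ALLOC][23-37 FREE]
Op 7: c = realloc(c, 5) -> c = 11; heap: [0-10 ALLOC][11-15 ALLOC][16-37 FREE]
free(c): c = 11 -> block [11-15 ALLOC]; mark free, coalesce with adjacent free neighbors -> [0-10 ALLOC][11-37 FREE]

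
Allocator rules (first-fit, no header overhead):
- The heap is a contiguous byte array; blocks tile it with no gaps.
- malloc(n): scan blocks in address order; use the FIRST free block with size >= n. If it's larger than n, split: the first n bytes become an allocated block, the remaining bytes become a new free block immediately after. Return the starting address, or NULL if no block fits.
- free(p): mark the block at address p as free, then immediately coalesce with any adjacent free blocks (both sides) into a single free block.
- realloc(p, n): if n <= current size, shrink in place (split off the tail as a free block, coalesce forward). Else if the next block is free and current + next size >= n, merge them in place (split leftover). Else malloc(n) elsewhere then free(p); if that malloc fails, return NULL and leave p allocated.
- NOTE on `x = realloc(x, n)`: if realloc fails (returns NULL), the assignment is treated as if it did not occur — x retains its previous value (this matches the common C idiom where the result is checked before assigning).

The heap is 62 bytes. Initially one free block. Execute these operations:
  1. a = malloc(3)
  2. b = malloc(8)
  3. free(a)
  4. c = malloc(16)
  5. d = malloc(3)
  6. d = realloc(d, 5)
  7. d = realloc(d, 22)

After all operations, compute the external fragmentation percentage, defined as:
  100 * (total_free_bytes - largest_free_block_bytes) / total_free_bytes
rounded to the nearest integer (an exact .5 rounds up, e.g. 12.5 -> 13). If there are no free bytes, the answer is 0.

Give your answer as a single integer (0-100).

Op 1: a = malloc(3) -> a = 0; heap: [0-2 ALLOC][3-61 FREE]
Op 2: b = malloc(8) -> b = 3; heap: [0-2 ALLOC][3-10 ALLOC][11-61 FREE]
Op 3: free(a) -> (freed a); heap: [0-2 FREE][3-10 ALLOC][11-61 FREE]
Op 4: c = malloc(16) -> c = 11; heap: [0-2 FREE][3-10 ALLOC][11-26 ALLOC][27-61 FREE]
Op 5: d = malloc(3) -> d = 0; heap: [0-2 ALLOC][3-10 ALLOC][11-26 ALLOC][27-61 FREE]
Op 6: d = realloc(d, 5) -> d = 27; heap: [0-2 FREE][3-10 ALLOC][11-26 ALLOC][27-31 ALLOC][32-61 FREE]
Op 7: d = realloc(d, 22) -> d = 27; heap: [0-2 FREE][3-10 ALLOC][11-26 ALLOC][27-48 ALLOC][49-61 FREE]
Free blocks: [3 13] total_free=16 largest=13 -> 100*(16-13)/16 = 300/16 = 18.75 -> rounds to 19

Answer: 19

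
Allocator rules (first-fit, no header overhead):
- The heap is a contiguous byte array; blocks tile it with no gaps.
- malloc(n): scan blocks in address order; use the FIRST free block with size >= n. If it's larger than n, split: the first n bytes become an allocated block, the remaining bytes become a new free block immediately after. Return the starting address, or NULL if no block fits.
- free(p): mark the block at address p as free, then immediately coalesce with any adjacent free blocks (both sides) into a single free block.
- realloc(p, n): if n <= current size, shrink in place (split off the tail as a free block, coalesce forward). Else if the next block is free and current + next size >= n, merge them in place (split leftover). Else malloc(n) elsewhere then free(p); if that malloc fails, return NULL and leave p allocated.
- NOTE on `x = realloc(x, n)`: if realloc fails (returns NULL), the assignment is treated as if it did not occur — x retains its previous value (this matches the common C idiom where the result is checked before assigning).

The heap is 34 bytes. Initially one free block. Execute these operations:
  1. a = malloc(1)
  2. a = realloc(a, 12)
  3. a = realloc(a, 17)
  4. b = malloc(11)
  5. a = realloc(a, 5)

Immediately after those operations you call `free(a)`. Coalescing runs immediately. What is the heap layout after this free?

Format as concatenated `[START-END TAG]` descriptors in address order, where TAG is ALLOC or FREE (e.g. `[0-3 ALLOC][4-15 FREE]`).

Answer: [0-16 FREE][17-27 ALLOC][28-33 FREE]

Derivation:
Op 1: a = malloc(1) -> a = 0; heap: [0-0 ALLOC][1-33 FREE]
Op 2: a = realloc(a, 12) -> a = 0; heap: [0-11 ALLOC][12-33 FREE]
Op 3: a = realloc(a, 17) -> a = 0; heap: [0-16 ALLOC][17-33 FREE]
Op 4: b = malloc(11) -> b = 17; heap: [0-16 ALLOC][17-27 ALLOC][28-33 FREE]
Op 5: a = realloc(a, 5) -> a = 0; heap: [0-4 ALLOC][5-16 FREE][17-27 ALLOC][28-33 FREE]
free(a): a = 0 -> block [0-4 ALLOC]; mark free, coalesce with adjacent free neighbors -> [0-16 FREE][17-27 ALLOC][28-33 FREE]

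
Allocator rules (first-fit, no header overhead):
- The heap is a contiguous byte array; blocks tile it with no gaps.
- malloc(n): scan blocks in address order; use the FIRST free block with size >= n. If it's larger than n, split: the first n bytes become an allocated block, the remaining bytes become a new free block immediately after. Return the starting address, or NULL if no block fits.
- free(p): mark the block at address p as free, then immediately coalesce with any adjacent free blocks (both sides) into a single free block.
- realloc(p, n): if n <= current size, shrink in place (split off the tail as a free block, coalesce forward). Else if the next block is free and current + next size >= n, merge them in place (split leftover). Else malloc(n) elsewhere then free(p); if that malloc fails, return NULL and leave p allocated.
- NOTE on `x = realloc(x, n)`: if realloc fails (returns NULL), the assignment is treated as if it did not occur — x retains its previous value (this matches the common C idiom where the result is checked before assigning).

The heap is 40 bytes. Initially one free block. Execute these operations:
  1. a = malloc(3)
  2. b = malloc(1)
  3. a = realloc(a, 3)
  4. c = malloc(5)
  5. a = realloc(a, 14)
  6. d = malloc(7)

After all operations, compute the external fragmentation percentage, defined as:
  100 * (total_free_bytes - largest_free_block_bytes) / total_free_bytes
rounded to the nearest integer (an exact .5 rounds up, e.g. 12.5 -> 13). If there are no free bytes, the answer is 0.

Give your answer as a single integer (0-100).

Answer: 23

Derivation:
Op 1: a = malloc(3) -> a = 0; heap: [0-2 ALLOC][3-39 FREE]
Op 2: b = malloc(1) -> b = 3; heap: [0-2 ALLOC][3-3 ALLOC][4-39 FREE]
Op 3: a = realloc(a, 3) -> a = 0; heap: [0-2 ALLOC][3-3 ALLOC][4-39 FREE]
Op 4: c = malloc(5) -> c = 4; heap: [0-2 ALLOC][3-3 ALLOC][4-8 ALLOC][9-39 FREE]
Op 5: a = realloc(a, 14) -> a = 9; heap: [0-2 FREE][3-3 ALLOC][4-8 ALLOC][9-22 ALLOC][23-39 FREE]
Op 6: d = malloc(7) -> d = 23; heap: [0-2 FREE][3-3 ALLOC][4-8 ALLOC][9-22 ALLOC][23-29 ALLOC][30-39 FREE]
Free blocks: [3 10] total_free=13 largest=10 -> 100*(13-10)/13 = 300/13 ≈ 23.077 -> rounds to 23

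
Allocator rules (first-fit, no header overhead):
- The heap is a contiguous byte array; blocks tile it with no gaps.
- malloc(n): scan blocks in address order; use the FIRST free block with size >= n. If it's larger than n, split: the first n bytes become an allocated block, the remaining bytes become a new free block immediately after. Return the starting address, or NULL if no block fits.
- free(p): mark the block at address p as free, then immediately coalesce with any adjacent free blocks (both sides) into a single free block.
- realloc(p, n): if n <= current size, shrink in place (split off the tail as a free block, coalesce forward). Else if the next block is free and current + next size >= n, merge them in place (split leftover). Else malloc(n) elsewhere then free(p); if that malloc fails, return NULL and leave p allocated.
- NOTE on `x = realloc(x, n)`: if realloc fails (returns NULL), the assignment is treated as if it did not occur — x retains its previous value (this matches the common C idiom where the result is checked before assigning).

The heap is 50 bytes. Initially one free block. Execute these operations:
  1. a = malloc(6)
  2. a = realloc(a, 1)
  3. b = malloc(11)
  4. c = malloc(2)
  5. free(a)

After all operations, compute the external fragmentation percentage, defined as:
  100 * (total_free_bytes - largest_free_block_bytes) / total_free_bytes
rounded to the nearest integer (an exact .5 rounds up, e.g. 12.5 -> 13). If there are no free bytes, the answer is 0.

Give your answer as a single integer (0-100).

Answer: 3

Derivation:
Op 1: a = malloc(6) -> a = 0; heap: [0-5 ALLOC][6-49 FREE]
Op 2: a = realloc(a, 1) -> a = 0; heap: [0-0 ALLOC][1-49 FREE]
Op 3: b = malloc(11) -> b = 1; heap: [0-0 ALLOC][1-11 ALLOC][12-49 FREE]
Op 4: c = malloc(2) -> c = 12; heap: [0-0 ALLOC][1-11 ALLOC][12-13 ALLOC][14-49 FREE]
Op 5: free(a) -> (freed a); heap: [0-0 FREE][1-11 ALLOC][12-13 ALLOC][14-49 FREE]
Free blocks: [1 36] total_free=37 largest=36 -> 100*(37-36)/37 = 100/37 ≈ 2.703 -> rounds to 3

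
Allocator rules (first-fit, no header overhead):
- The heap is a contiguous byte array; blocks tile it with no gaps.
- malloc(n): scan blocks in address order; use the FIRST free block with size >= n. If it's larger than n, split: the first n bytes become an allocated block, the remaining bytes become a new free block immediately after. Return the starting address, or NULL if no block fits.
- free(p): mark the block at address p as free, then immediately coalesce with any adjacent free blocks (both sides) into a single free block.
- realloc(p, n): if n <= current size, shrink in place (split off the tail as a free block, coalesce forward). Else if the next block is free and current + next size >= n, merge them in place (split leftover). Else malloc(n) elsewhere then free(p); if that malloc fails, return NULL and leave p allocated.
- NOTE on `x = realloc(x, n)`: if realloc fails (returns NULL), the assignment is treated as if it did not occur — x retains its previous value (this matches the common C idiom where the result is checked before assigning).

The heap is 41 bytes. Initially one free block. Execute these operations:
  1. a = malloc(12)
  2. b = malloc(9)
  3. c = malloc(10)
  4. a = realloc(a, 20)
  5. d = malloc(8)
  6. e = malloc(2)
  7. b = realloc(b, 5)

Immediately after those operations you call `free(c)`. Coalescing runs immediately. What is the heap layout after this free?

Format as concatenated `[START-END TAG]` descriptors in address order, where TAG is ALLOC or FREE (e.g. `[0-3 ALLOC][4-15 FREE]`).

Answer: [0-11 ALLOC][12-16 ALLOC][17-30 FREE][31-38 ALLOC][39-40 ALLOC]

Derivation:
Op 1: a = malloc(12) -> a = 0; heap: [0-11 ALLOC][12-40 FREE]
Op 2: b = malloc(9) -> b = 12; heap: [0-11 ALLOC][12-20 ALLOC][21-40 FREE]
Op 3: c = malloc(10) -> c = 21; heap: [0-11 ALLOC][12-20 ALLOC][21-30 ALLOC][31-40 FREE]
Op 4: a = realloc(a, 20) -> NULL (a unchanged); heap: [0-11 ALLOC][12-20 ALLOC][21-30 ALLOC][31-40 FREE]
Op 5: d = malloc(8) -> d = 31; heap: [0-11 ALLOC][12-20 ALLOC][21-30 ALLOC][31-38 ALLOC][39-40 FREE]
Op 6: e = malloc(2) -> e = 39; heap: [0-11 ALLOC][12-20 ALLOC][21-30 ALLOC][31-38 ALLOC][39-40 ALLOC]
Op 7: b = realloc(b, 5) -> b = 12; heap: [0-11 ALLOC][12-16 ALLOC][17-20 FREE][21-30 ALLOC][31-38 ALLOC][39-40 ALLOC]
free(c): c = 21 -> block [21-30 ALLOC]; mark free, coalesce with adjacent free neighbors -> [0-11 ALLOC][12-16 ALLOC][17-30 FREE][31-38 ALLOC][39-40 ALLOC]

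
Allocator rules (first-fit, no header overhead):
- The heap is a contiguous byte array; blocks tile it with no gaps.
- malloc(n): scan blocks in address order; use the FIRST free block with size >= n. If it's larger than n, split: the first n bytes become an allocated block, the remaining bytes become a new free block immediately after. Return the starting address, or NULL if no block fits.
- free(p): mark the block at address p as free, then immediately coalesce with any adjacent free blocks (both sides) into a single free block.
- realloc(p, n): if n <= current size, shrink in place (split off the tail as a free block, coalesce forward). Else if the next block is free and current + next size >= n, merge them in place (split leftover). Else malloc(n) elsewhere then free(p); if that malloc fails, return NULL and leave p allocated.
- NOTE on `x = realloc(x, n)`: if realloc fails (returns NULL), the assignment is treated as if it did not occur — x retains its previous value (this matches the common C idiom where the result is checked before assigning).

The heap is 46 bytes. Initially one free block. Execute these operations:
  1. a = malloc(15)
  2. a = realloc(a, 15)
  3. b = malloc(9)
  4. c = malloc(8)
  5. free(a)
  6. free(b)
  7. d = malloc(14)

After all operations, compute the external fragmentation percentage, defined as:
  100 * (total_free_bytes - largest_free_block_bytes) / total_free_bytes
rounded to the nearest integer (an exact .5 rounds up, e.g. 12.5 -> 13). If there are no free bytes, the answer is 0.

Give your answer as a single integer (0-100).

Op 1: a = malloc(15) -> a = 0; heap: [0-14 ALLOC][15-45 FREE]
Op 2: a = realloc(a, 15) -> a = 0; heap: [0-14 ALLOC][15-45 FREE]
Op 3: b = malloc(9) -> b = 15; heap: [0-14 ALLOC][15-23 ALLOC][24-45 FREE]
Op 4: c = malloc(8) -> c = 24; heap: [0-14 ALLOC][15-23 ALLOC][24-31 ALLOC][32-45 FREE]
Op 5: free(a) -> (freed a); heap: [0-14 FREE][15-23 ALLOC][24-31 ALLOC][32-45 FREE]
Op 6: free(b) -> (freed b); heap: [0-23 FREE][24-31 ALLOC][32-45 FREE]
Op 7: d = malloc(14) -> d = 0; heap: [0-13 ALLOC][14-23 FREE][24-31 ALLOC][32-45 FREE]
Free blocks: [10 14] total_free=24 largest=14 -> 100*(24-14)/24 = 1000/24 ≈ 41.667 -> rounds to 42

Answer: 42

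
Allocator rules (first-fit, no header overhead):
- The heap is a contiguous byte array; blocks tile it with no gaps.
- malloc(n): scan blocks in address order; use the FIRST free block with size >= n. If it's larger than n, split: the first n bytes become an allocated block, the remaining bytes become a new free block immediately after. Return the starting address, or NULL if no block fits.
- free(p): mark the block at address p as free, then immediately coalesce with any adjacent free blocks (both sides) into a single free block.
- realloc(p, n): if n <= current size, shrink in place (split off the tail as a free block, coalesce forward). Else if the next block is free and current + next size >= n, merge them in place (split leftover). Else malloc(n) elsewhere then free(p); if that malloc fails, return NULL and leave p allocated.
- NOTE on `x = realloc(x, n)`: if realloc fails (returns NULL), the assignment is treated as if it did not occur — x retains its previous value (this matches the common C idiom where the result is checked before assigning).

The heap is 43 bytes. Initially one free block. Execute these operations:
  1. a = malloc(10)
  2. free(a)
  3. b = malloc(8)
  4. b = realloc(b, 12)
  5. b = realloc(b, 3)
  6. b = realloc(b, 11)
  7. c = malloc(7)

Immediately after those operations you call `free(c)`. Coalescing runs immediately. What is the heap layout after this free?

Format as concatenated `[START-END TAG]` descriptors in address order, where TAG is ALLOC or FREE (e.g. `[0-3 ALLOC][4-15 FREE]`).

Answer: [0-10 ALLOC][11-42 FREE]

Derivation:
Op 1: a = malloc(10) -> a = 0; heap: [0-9 ALLOC][10-42 FREE]
Op 2: free(a) -> (freed a); heap: [0-42 FREE]
Op 3: b = malloc(8) -> b = 0; heap: [0-7 ALLOC][8-42 FREE]
Op 4: b = realloc(b, 12) -> b = 0; heap: [0-11 ALLOC][12-42 FREE]
Op 5: b = realloc(b, 3) -> b = 0; heap: [0-2 ALLOC][3-42 FREE]
Op 6: b = realloc(b, 11) -> b = 0; heap: [0-10 ALLOC][11-42 FREE]
Op 7: c = malloc(7) -> c = 11; heap: [0-10 ALLOC][11-17 ALLOC][18-42 FREE]
free(c): c = 11 -> block [11-17 ALLOC]; mark free, coalesce with adjacent free neighbors -> [0-10 ALLOC][11-42 FREE]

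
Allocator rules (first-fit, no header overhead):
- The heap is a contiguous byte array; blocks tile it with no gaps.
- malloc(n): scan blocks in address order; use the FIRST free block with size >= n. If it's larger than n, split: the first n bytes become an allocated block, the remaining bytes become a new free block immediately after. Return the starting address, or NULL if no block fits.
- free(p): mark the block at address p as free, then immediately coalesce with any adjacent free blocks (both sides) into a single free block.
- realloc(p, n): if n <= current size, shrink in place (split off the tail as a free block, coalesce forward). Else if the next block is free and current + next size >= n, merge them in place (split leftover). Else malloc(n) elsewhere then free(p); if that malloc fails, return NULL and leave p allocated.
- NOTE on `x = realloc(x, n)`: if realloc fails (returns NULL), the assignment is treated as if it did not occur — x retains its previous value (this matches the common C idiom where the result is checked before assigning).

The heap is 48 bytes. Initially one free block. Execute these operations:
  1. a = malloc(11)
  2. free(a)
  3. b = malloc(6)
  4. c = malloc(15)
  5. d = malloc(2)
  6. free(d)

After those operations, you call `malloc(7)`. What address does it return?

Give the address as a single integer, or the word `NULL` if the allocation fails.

Answer: 21

Derivation:
Op 1: a = malloc(11) -> a = 0; heap: [0-10 ALLOC][11-47 FREE]
Op 2: free(a) -> (freed a); heap: [0-47 FREE]
Op 3: b = malloc(6) -> b = 0; heap: [0-5 ALLOC][6-47 FREE]
Op 4: c = malloc(15) -> c = 6; heap: [0-5 ALLOC][6-20 ALLOC][21-47 FREE]
Op 5: d = malloc(2) -> d = 21; heap: [0-5 ALLOC][6-20 ALLOC][21-22 ALLOC][23-47 FREE]
Op 6: free(d) -> (freed d); heap: [0-5 ALLOC][6-20 ALLOC][21-47 FREE]
malloc(7): first-fit scan over [0-5 ALLOC][6-20 ALLOC][21-47 FREE] -> 21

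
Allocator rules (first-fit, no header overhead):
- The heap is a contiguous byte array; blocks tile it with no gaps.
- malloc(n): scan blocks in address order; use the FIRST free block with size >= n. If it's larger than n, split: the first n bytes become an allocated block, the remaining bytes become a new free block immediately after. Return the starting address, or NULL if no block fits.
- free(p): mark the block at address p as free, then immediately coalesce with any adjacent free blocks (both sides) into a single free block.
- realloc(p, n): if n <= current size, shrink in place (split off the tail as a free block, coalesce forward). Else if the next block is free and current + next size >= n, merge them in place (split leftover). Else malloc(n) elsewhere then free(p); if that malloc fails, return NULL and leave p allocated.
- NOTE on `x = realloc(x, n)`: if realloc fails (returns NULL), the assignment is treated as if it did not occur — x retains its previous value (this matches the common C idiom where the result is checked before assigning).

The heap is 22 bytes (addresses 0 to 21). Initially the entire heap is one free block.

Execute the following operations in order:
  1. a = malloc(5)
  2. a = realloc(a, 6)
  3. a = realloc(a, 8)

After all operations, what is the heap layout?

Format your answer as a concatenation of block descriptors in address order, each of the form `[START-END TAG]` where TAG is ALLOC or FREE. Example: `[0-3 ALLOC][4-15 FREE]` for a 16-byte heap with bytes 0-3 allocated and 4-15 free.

Op 1: a = malloc(5) -> a = 0; heap: [0-4 ALLOC][5-21 FREE]
Op 2: a = realloc(a, 6) -> a = 0; heap: [0-5 ALLOC][6-21 FREE]
Op 3: a = realloc(a, 8) -> a = 0; heap: [0-7 ALLOC][8-21 FREE]

Answer: [0-7 ALLOC][8-21 FREE]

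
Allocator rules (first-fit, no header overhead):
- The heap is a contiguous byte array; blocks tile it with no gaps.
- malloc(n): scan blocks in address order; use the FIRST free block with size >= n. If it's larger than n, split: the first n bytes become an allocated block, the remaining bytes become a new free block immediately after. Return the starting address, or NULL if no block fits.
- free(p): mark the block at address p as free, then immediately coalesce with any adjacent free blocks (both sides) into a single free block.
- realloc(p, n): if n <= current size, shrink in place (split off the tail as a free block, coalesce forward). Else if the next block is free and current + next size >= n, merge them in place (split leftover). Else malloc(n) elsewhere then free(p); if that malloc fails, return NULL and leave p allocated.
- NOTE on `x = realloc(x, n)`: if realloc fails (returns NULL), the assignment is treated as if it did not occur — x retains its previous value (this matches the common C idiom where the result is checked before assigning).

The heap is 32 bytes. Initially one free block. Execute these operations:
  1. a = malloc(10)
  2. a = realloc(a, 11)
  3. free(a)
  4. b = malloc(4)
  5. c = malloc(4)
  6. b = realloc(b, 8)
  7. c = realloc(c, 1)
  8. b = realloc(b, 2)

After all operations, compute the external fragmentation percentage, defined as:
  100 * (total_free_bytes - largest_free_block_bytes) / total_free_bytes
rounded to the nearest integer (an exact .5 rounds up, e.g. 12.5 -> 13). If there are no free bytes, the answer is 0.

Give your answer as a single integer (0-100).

Answer: 24

Derivation:
Op 1: a = malloc(10) -> a = 0; heap: [0-9 ALLOC][10-31 FREE]
Op 2: a = realloc(a, 11) -> a = 0; heap: [0-10 ALLOC][11-31 FREE]
Op 3: free(a) -> (freed a); heap: [0-31 FREE]
Op 4: b = malloc(4) -> b = 0; heap: [0-3 ALLOC][4-31 FREE]
Op 5: c = malloc(4) -> c = 4; heap: [0-3 ALLOC][4-7 ALLOC][8-31 FREE]
Op 6: b = realloc(b, 8) -> b = 8; heap: [0-3 FREE][4-7 ALLOC][8-15 ALLOC][16-31 FREE]
Op 7: c = realloc(c, 1) -> c = 4; heap: [0-3 FREE][4-4 ALLOC][5-7 FREE][8-15 ALLOC][16-31 FREE]
Op 8: b = realloc(b, 2) -> b = 8; heap: [0-3 FREE][4-4 ALLOC][5-7 FREE][8-9 ALLOC][10-31 FREE]
Free blocks: [4 3 22] total_free=29 largest=22 -> 100*(29-22)/29 = 700/29 ≈ 24.138 -> rounds to 24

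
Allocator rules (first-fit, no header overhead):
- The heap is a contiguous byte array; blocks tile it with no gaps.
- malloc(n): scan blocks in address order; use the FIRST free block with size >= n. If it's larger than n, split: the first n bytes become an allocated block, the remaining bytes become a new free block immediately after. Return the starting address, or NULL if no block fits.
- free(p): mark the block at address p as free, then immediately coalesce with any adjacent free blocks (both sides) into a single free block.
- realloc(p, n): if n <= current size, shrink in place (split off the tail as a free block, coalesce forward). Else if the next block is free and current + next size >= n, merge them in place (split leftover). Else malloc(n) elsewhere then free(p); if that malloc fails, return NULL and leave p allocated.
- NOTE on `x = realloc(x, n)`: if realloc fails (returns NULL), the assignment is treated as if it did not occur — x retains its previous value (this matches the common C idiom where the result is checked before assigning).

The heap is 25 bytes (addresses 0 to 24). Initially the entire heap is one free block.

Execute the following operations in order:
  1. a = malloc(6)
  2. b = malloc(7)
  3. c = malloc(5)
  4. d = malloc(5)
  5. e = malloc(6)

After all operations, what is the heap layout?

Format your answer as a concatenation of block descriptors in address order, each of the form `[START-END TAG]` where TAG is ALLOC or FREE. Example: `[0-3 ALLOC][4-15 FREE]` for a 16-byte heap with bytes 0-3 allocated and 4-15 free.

Op 1: a = malloc(6) -> a = 0; heap: [0-5 ALLOC][6-24 FREE]
Op 2: b = malloc(7) -> b = 6; heap: [0-5 ALLOC][6-12 ALLOC][13-24 FREE]
Op 3: c = malloc(5) -> c = 13; heap: [0-5 ALLOC][6-12 ALLOC][13-17 ALLOC][18-24 FREE]
Op 4: d = malloc(5) -> d = 18; heap: [0-5 ALLOC][6-12 ALLOC][13-17 ALLOC][18-22 ALLOC][23-24 FREE]
Op 5: e = malloc(6) -> e = NULL; heap: [0-5 ALLOC][6-12 ALLOC][13-17 ALLOC][18-22 ALLOC][23-24 FREE]

Answer: [0-5 ALLOC][6-12 ALLOC][13-17 ALLOC][18-22 ALLOC][23-24 FREE]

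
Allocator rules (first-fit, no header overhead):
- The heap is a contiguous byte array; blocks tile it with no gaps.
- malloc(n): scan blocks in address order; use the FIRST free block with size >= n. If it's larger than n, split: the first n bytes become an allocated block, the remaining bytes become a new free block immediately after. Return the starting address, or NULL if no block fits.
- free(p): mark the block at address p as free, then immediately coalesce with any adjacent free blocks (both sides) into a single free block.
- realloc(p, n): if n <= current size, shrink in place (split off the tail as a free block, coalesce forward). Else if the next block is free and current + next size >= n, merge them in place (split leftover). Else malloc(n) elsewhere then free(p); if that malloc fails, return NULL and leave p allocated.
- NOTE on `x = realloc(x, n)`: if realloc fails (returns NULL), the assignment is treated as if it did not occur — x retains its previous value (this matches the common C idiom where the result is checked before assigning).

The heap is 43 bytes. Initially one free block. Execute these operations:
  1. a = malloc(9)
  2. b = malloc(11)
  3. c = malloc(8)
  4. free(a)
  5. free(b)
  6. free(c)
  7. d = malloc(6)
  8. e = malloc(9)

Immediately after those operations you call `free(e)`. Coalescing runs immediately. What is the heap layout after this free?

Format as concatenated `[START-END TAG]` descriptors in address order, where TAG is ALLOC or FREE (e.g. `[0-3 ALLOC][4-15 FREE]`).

Op 1: a = malloc(9) -> a = 0; heap: [0-8 ALLOC][9-42 FREE]
Op 2: b = malloc(11) -> b = 9; heap: [0-8 ALLOC][9-19 ALLOC][20-42 FREE]
Op 3: c = malloc(8) -> c = 20; heap: [0-8 ALLOC][9-19 ALLOC][20-27 ALLOC][28-42 FREE]
Op 4: free(a) -> (freed a); heap: [0-8 FREE][9-19 ALLOC][20-27 ALLOC][28-42 FREE]
Op 5: free(b) -> (freed b); heap: [0-19 FREE][20-27 ALLOC][28-42 FREE]
Op 6: free(c) -> (freed c); heap: [0-42 FREE]
Op 7: d = malloc(6) -> d = 0; heap: [0-5 ALLOC][6-42 FREE]
Op 8: e = malloc(9) -> e = 6; heap: [0-5 ALLOC][6-14 ALLOC][15-42 FREE]
free(e): e = 6 -> block [6-14 ALLOC]; mark free, coalesce with adjacent free neighbors -> [0-5 ALLOC][6-42 FREE]

Answer: [0-5 ALLOC][6-42 FREE]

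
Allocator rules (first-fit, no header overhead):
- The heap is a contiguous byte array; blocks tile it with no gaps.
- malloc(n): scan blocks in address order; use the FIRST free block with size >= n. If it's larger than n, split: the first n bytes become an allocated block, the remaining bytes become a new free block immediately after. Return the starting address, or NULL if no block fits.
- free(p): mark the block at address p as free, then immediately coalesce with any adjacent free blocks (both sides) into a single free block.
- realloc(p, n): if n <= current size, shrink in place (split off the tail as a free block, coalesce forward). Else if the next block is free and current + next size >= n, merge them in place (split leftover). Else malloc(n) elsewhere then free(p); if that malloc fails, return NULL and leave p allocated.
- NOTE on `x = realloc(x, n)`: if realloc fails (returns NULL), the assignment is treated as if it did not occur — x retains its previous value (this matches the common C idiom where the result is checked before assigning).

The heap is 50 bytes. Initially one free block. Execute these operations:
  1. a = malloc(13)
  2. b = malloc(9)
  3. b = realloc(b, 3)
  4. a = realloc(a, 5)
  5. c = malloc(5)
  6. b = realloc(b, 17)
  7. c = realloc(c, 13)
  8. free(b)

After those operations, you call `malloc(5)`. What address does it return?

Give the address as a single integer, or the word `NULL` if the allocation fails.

Op 1: a = malloc(13) -> a = 0; heap: [0-12 ALLOC][13-49 FREE]
Op 2: b = malloc(9) -> b = 13; heap: [0-12 ALLOC][13-21 ALLOC][22-49 FREE]
Op 3: b = realloc(b, 3) -> b = 13; heap: [0-12 ALLOC][13-15 ALLOC][16-49 FREE]
Op 4: a = realloc(a, 5) -> a = 0; heap: [0-4 ALLOC][5-12 FREE][13-15 ALLOC][16-49 FREE]
Op 5: c = malloc(5) -> c = 5; heap: [0-4 ALLOC][5-9 ALLOC][10-12 FREE][13-15 ALLOC][16-49 FREE]
Op 6: b = realloc(b, 17) -> b = 13; heap: [0-4 ALLOC][5-9 ALLOC][10-12 FREE][13-29 ALLOC][30-49 FREE]
Op 7: c = realloc(c, 13) -> c = 30; heap: [0-4 ALLOC][5-12 FREE][13-29 ALLOC][30-42 ALLOC][43-49 FREE]
Op 8: free(b) -> (freed b); heap: [0-4 ALLOC][5-29 FREE][30-42 ALLOC][43-49 FREE]
malloc(5): first-fit scan over [0-4 ALLOC][5-29 FREE][30-42 ALLOC][43-49 FREE] -> 5

Answer: 5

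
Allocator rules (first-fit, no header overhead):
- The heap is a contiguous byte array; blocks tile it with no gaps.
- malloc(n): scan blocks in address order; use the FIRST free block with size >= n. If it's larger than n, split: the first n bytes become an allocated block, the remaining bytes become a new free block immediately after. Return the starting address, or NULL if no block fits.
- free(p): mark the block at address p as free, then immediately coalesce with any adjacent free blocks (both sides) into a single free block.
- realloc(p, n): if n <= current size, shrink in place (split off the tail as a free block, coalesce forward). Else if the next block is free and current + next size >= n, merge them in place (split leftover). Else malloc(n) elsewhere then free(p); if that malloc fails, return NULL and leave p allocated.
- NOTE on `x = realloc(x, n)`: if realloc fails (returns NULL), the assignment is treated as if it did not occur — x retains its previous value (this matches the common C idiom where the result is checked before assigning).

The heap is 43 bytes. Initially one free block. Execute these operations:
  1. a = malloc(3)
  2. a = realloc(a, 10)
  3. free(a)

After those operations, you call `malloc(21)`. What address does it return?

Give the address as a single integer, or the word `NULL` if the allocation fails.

Op 1: a = malloc(3) -> a = 0; heap: [0-2 ALLOC][3-42 FREE]
Op 2: a = realloc(a, 10) -> a = 0; heap: [0-9 ALLOC][10-42 FREE]
Op 3: free(a) -> (freed a); heap: [0-42 FREE]
malloc(21): first-fit scan over [0-42 FREE] -> 0

Answer: 0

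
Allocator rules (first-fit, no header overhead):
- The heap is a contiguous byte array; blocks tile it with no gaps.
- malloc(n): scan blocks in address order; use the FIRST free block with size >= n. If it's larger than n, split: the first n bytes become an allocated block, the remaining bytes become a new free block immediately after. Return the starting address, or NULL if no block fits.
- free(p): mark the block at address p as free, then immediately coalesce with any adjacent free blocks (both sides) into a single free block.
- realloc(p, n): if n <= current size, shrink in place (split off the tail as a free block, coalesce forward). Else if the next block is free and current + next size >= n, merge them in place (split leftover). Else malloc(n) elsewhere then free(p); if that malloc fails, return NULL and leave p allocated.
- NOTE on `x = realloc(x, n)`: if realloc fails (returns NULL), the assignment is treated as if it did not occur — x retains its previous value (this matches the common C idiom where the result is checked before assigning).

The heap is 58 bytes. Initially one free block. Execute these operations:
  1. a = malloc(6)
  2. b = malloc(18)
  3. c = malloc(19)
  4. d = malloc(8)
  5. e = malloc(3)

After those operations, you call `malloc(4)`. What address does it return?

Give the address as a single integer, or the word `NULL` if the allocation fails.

Op 1: a = malloc(6) -> a = 0; heap: [0-5 ALLOC][6-57 FREE]
Op 2: b = malloc(18) -> b = 6; heap: [0-5 ALLOC][6-23 ALLOC][24-57 FREE]
Op 3: c = malloc(19) -> c = 24; heap: [0-5 ALLOC][6-23 ALLOC][24-42 ALLOC][43-57 FREE]
Op 4: d = malloc(8) -> d = 43; heap: [0-5 ALLOC][6-23 ALLOC][24-42 ALLOC][43-50 ALLOC][51-57 FREE]
Op 5: e = malloc(3) -> e = 51; heap: [0-5 ALLOC][6-23 ALLOC][24-42 ALLOC][43-50 ALLOC][51-53 ALLOC][54-57 FREE]
malloc(4): first-fit scan over [0-5 ALLOC][6-23 ALLOC][24-42 ALLOC][43-50 ALLOC][51-53 ALLOC][54-57 FREE] -> 54

Answer: 54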